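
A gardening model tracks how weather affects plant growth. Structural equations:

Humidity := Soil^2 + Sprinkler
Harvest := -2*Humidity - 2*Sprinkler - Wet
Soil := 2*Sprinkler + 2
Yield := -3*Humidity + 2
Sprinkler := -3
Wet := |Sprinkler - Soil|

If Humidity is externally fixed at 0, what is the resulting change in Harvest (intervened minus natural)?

26

Under do(Humidity=0), the mechanism Humidity := Soil^2 + Sprinkler is discarded; Humidity is fixed at 0.
Soil = 2*Sprinkler + 2  [with Sprinkler=-3]  = -4
Wet = |Sprinkler - Soil|  [with Sprinkler=-3, Soil=-4]  = 1
Harvest = -2*Humidity - 2*Sprinkler - Wet  [with Humidity=0, Sprinkler=-3, Wet=1]  = 5
Without intervention: Soil = 2*Sprinkler + 2  [with Sprinkler=-3]  = -4; Wet = |Sprinkler - Soil|  [with Sprinkler=-3, Soil=-4]  = 1; Humidity = Soil^2 + Sprinkler  [with Soil=-4, Sprinkler=-3]  = 13; Harvest = -2*Humidity - 2*Sprinkler - Wet  [with Humidity=13, Sprinkler=-3, Wet=1]  = -21.
Change = 5 − (-21) = 26.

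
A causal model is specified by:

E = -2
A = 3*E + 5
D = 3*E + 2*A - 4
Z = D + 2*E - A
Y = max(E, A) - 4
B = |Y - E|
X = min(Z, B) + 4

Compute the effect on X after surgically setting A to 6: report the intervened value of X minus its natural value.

Under do(A=6), the mechanism A = 3*E + 5 is discarded; A is fixed at 6.
D = 3*E + 2*A - 4  [with E=-2, A=6]  = 2
Z = D + 2*E - A  [with D=2, E=-2, A=6]  = -8
Y = max(E, A) - 4  [with E=-2, A=6]  = 2
B = |Y - E|  [with Y=2, E=-2]  = 4
X = min(Z, B) + 4  [with Z=-8, B=4]  = -4
Without intervention: A = 3*E + 5  [with E=-2]  = -1; D = 3*E + 2*A - 4  [with E=-2, A=-1]  = -12; Z = D + 2*E - A  [with D=-12, E=-2, A=-1]  = -15; Y = max(E, A) - 4  [with E=-2, A=-1]  = -5; B = |Y - E|  [with Y=-5, E=-2]  = 3; X = min(Z, B) + 4  [with Z=-15, B=3]  = -11.
Change = -4 − (-11) = 7.

7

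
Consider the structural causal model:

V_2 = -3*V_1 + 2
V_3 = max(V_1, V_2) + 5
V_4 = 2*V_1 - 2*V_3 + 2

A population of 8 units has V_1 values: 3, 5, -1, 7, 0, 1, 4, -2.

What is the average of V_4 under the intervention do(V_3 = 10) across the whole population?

-13.75

Under do(V_3=10), V_3's equation is replaced by V_3=10 for every unit. Per-unit V_4: -12, -8, -20, -4, -18, -16, -10, -22. Mean = -13.75.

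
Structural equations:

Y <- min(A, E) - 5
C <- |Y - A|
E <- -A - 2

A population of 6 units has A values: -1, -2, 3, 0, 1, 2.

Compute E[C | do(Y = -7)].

Under do(Y=-7), Y's equation is replaced by Y=-7 for every unit. Per-unit C: 6, 5, 10, 7, 8, 9. Mean = 7.5.

7.5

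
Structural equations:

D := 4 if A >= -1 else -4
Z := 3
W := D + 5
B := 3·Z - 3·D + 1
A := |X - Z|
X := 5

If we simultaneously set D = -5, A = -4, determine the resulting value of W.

0

The joint intervention fixes D = -5, A = -4, removing each variable's own equation.
W = D + 5  [with D=-5]  = 0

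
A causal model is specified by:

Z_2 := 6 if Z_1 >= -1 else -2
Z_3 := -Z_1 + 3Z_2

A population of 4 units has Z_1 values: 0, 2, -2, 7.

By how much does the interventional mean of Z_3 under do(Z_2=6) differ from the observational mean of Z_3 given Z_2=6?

1.25

Under do(Z_2=6), Z_2's equation is replaced by Z_2=6 for every unit. Per-unit Z_3: 18, 16, 20, 11. Mean = 16.25.
E[Z_3|Z_2=6] averages over only the 3 units with Z_2=6 (Z_1 = 0, 2, 7): Z_3 = 18, 16, 11, mean 15.
Difference = 16.25 − 15 = 1.25.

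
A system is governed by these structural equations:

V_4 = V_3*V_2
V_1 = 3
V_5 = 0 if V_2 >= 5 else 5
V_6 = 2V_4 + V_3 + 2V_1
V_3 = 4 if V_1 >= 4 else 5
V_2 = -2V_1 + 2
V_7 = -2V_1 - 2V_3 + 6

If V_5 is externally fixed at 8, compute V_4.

-20

The intervention breaks the incoming arrows to V_5: V_5 = 0 if V_2 >= 5 else 5 no longer applies, and V_5 = 8.
Since V_4 is not a descendant of the intervened variable, it is unaffected.
V_2 = -2V_1 + 2  [with V_1=3]  = -4
V_3 = 4 if V_1 >= 4 else 5  [with V_1=3]  = 5
V_4 = V_3*V_2  [with V_3=5, V_2=-4]  = -20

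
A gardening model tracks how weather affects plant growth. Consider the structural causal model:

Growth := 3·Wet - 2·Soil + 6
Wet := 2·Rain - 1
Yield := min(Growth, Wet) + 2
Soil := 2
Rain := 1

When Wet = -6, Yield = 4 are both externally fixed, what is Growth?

-16

The joint intervention fixes Wet = -6, Yield = 4, removing each variable's own equation.
Growth = 3·Wet - 2·Soil + 6  [with Wet=-6, Soil=2]  = -16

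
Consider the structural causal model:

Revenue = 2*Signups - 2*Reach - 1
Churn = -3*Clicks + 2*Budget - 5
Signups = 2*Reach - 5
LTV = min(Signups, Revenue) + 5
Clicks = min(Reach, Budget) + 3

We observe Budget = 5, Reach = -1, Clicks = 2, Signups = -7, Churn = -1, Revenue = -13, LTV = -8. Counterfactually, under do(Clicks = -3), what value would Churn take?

do(Clicks=-3) replaces the equation Clicks = min(Reach, Budget) + 3 with the constant Clicks = -3.
Churn = -3*Clicks + 2*Budget - 5  [with Clicks=-3, Budget=5]  = 14

14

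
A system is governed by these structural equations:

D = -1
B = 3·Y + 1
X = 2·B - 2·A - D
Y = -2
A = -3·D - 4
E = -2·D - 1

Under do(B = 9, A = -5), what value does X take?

29

The joint intervention fixes B = 9, A = -5, removing each variable's own equation.
X = 2·B - 2·A - D  [with B=9, A=-5, D=-1]  = 29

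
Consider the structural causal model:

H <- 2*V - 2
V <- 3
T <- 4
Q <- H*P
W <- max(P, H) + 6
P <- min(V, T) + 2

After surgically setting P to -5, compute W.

10

Under do(P=-5), the mechanism P <- min(V, T) + 2 is discarded; P is fixed at -5.
H = 2*V - 2  [with V=3]  = 4
W = max(P, H) + 6  [with P=-5, H=4]  = 10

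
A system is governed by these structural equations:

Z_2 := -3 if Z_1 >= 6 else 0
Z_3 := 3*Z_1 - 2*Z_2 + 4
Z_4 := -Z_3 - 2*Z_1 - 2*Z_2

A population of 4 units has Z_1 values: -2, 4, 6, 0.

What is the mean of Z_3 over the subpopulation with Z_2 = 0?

6

Observing Z_2=0 restricts to units where Z_2's equation naturally yields 0: Z_1 ∈ {-2, 4, 0}. In that subpopulation Z_3 = -2, 16, 4, mean 6.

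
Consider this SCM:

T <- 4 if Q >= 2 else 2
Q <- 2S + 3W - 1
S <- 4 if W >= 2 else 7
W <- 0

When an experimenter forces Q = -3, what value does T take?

The intervention breaks the incoming arrows to Q: Q <- 2S + 3W - 1 no longer applies, and Q = -3.
T = 4 if Q >= 2 else 2  [with Q=-3]  = 2

2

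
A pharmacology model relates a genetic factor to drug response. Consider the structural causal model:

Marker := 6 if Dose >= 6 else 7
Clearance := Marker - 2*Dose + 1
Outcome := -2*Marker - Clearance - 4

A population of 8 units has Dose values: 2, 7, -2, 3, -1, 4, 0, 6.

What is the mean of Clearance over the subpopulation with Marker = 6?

-6

Observing Marker=6 restricts to units where Marker's equation naturally yields 6: Dose ∈ {7, 6}. In that subpopulation Clearance = -7, -5, mean -6.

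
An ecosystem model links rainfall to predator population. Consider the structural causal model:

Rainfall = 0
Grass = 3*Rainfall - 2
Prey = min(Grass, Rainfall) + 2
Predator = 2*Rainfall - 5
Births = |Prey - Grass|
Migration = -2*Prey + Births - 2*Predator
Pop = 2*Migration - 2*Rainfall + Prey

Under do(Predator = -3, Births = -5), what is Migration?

The joint intervention fixes Predator = -3, Births = -5, removing each variable's own equation.
Grass = 3*Rainfall - 2  [with Rainfall=0]  = -2
Prey = min(Grass, Rainfall) + 2  [with Grass=-2, Rainfall=0]  = 0
Migration = -2*Prey + Births - 2*Predator  [with Prey=0, Births=-5, Predator=-3]  = 1

1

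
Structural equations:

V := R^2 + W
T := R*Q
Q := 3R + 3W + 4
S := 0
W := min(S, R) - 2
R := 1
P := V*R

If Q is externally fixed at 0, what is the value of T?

Intervening sets Q = 0 and removes its equation (Q := 3R + 3W + 4).
T = R*Q  [with R=1, Q=0]  = 0

0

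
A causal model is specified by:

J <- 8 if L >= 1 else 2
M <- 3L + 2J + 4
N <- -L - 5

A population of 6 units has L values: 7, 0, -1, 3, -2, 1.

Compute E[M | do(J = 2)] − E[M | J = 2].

do(J=2) breaks J's dependence on L. With J=2 fixed, M across the units is 29, 8, 5, 17, 2, 11, mean 12.
Observing J=2 restricts to units where J's equation naturally yields 2: L ∈ {0, -1, -2}. In that subpopulation M = 8, 5, 2, mean 5.
Difference = 12 − 5 = 7.

7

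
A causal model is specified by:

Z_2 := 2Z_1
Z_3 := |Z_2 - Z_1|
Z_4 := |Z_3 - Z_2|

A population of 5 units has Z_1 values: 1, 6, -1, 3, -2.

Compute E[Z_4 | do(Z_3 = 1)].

do(Z_3=1) breaks Z_3's dependence on Z_1. With Z_3=1 fixed, Z_4 across the units is 1, 11, 3, 5, 5, mean 5.

5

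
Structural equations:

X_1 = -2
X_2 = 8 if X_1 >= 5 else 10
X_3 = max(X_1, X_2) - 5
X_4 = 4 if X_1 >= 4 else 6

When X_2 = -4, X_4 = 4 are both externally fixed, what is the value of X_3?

-7

The joint intervention fixes X_2 = -4, X_4 = 4, removing each variable's own equation.
X_3 = max(X_1, X_2) - 5  [with X_1=-2, X_2=-4]  = -7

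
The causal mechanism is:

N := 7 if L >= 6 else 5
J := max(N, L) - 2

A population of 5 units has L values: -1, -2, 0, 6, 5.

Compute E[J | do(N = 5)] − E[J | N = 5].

do(N=5) breaks N's dependence on L. With N=5 fixed, J across the units is 3, 3, 3, 4, 3, mean 3.2.
Observing N=5 restricts to units where N's equation naturally yields 5: L ∈ {-1, -2, 0, 5}. In that subpopulation J = 3, 3, 3, 3, mean 3.
Difference = 3.2 − 3 = 0.2.

0.2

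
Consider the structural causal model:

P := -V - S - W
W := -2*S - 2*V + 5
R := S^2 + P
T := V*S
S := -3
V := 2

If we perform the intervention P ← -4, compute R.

5

Under do(P=-4), the mechanism P := -V - S - W is discarded; P is fixed at -4.
R = S^2 + P  [with S=-3, P=-4]  = 5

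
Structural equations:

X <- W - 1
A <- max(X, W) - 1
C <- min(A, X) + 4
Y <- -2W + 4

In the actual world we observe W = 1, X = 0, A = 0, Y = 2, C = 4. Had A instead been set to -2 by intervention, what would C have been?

do(A=-2) replaces the equation A <- max(X, W) - 1 with the constant A = -2.
X = W - 1  [with W=1]  = 0
C = min(A, X) + 4  [with A=-2, X=0]  = 2

2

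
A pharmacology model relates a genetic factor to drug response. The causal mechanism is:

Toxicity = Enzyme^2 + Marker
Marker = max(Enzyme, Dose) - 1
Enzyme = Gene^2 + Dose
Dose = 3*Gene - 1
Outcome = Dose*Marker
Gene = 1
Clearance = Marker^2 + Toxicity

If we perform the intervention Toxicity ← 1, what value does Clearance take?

The intervention breaks the incoming arrows to Toxicity: Toxicity = Enzyme^2 + Marker no longer applies, and Toxicity = 1.
Dose = 3*Gene - 1  [with Gene=1]  = 2
Enzyme = Gene^2 + Dose  [with Gene=1, Dose=2]  = 3
Marker = max(Enzyme, Dose) - 1  [with Enzyme=3, Dose=2]  = 2
Clearance = Marker^2 + Toxicity  [with Marker=2, Toxicity=1]  = 5

5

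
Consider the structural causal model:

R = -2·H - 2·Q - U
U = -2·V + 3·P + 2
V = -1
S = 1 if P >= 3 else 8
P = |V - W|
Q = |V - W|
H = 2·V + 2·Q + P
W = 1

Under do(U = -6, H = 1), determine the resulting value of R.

Setting U = -6, H = 1 by intervention discards those variables' equations.
Q = |V - W|  [with V=-1, W=1]  = 2
R = -2·H - 2·Q - U  [with H=1, Q=2, U=-6]  = 0

0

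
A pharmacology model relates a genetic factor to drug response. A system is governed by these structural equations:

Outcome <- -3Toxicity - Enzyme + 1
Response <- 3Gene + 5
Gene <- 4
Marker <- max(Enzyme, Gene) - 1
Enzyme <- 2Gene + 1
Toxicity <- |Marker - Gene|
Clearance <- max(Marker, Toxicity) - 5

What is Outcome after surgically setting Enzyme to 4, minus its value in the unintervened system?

14

Under do(Enzyme=4), the mechanism Enzyme <- 2Gene + 1 is discarded; Enzyme is fixed at 4.
Marker = max(Enzyme, Gene) - 1  [with Enzyme=4, Gene=4]  = 3
Toxicity = |Marker - Gene|  [with Marker=3, Gene=4]  = 1
Outcome = -3Toxicity - Enzyme + 1  [with Toxicity=1, Enzyme=4]  = -6
Without intervention: Enzyme = 2Gene + 1  [with Gene=4]  = 9; Marker = max(Enzyme, Gene) - 1  [with Enzyme=9, Gene=4]  = 8; Toxicity = |Marker - Gene|  [with Marker=8, Gene=4]  = 4; Outcome = -3Toxicity - Enzyme + 1  [with Toxicity=4, Enzyme=9]  = -20.
Change = -6 − (-20) = 14.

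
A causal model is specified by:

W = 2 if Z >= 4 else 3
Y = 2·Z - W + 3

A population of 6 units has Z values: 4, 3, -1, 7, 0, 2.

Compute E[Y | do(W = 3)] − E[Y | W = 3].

Under do(W=3), W's equation is replaced by W=3 for every unit. Per-unit Y: 8, 6, -2, 14, 0, 4. Mean = 5.
Observing W=3 restricts to units where W's equation naturally yields 3: Z ∈ {3, -1, 0, 2}. In that subpopulation Y = 6, -2, 0, 4, mean 2.
Difference = 5 − 2 = 3.

3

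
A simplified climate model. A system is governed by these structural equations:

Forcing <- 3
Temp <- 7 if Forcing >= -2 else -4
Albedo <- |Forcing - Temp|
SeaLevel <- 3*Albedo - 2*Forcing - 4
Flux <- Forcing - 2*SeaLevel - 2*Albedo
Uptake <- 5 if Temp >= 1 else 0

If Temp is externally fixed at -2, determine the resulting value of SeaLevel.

Under do(Temp=-2), the mechanism Temp <- 7 if Forcing >= -2 else -4 is discarded; Temp is fixed at -2.
Albedo = |Forcing - Temp|  [with Forcing=3, Temp=-2]  = 5
SeaLevel = 3*Albedo - 2*Forcing - 4  [with Albedo=5, Forcing=3]  = 5

5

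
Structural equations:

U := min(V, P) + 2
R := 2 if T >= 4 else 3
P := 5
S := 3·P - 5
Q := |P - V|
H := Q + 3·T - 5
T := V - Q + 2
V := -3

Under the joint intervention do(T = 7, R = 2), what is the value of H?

24

The joint intervention fixes T = 7, R = 2, removing each variable's own equation.
Q = |P - V|  [with P=5, V=-3]  = 8
H = Q + 3·T - 5  [with Q=8, T=7]  = 24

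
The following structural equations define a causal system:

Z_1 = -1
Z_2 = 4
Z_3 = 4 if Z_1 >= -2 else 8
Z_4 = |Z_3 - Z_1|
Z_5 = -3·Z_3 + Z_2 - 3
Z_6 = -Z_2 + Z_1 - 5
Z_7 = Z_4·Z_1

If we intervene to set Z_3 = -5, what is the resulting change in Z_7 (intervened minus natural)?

The intervention breaks the incoming arrows to Z_3: Z_3 = 4 if Z_1 >= -2 else 8 no longer applies, and Z_3 = -5.
Z_4 = |Z_3 - Z_1|  [with Z_3=-5, Z_1=-1]  = 4
Z_7 = Z_4·Z_1  [with Z_4=4, Z_1=-1]  = -4
Without intervention: Z_3 = 4 if Z_1 >= -2 else 8  [with Z_1=-1]  = 4; Z_4 = |Z_3 - Z_1|  [with Z_3=4, Z_1=-1]  = 5; Z_7 = Z_4·Z_1  [with Z_4=5, Z_1=-1]  = -5.
Change = -4 − (-5) = 1.

1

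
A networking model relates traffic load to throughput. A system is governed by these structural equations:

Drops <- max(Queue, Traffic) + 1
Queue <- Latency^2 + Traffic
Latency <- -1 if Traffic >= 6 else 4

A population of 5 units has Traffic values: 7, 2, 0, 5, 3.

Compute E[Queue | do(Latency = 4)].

19.4

Every unit gets Latency=4 under the intervention. Queue values become 23, 18, 16, 21, 19; E[Queue|do(Latency=4)] = 19.4.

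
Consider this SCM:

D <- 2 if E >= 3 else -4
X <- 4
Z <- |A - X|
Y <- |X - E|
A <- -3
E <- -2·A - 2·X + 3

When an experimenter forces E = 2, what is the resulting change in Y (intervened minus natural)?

-1

The intervention breaks the incoming arrows to E: E <- -2·A - 2·X + 3 no longer applies, and E = 2.
Y = |X - E|  [with X=4, E=2]  = 2
Without intervention: E = -2·A - 2·X + 3  [with A=-3, X=4]  = 1; Y = |X - E|  [with X=4, E=1]  = 3.
Change = 2 − 3 = -1.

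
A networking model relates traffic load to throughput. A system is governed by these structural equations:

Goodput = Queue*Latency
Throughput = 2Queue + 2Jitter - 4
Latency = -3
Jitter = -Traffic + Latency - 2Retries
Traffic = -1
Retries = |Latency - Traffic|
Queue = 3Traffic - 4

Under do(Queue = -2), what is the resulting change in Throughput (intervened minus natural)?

The intervention breaks the incoming arrows to Queue: Queue = 3Traffic - 4 no longer applies, and Queue = -2.
Retries = |Latency - Traffic|  [with Latency=-3, Traffic=-1]  = 2
Jitter = -Traffic + Latency - 2Retries  [with Traffic=-1, Latency=-3, Retries=2]  = -6
Throughput = 2Queue + 2Jitter - 4  [with Queue=-2, Jitter=-6]  = -20
Without intervention: Queue = 3Traffic - 4  [with Traffic=-1]  = -7; Retries = |Latency - Traffic|  [with Latency=-3, Traffic=-1]  = 2; Jitter = -Traffic + Latency - 2Retries  [with Traffic=-1, Latency=-3, Retries=2]  = -6; Throughput = 2Queue + 2Jitter - 4  [with Queue=-7, Jitter=-6]  = -30.
Change = -20 − (-30) = 10.

10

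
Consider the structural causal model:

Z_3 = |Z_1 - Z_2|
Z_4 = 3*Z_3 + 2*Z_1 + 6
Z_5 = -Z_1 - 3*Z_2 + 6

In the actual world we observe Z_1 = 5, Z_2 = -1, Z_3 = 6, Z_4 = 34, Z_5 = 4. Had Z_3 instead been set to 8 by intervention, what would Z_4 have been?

40

The intervention breaks the incoming arrows to Z_3: Z_3 = |Z_1 - Z_2| no longer applies, and Z_3 = 8.
Z_4 = 3*Z_3 + 2*Z_1 + 6  [with Z_3=8, Z_1=5]  = 40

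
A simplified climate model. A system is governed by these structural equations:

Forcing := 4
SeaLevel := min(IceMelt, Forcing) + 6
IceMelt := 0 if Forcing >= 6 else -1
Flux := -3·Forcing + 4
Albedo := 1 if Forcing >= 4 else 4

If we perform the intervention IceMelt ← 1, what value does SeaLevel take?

7

Under do(IceMelt=1), the mechanism IceMelt := 0 if Forcing >= 6 else -1 is discarded; IceMelt is fixed at 1.
SeaLevel = min(IceMelt, Forcing) + 6  [with IceMelt=1, Forcing=4]  = 7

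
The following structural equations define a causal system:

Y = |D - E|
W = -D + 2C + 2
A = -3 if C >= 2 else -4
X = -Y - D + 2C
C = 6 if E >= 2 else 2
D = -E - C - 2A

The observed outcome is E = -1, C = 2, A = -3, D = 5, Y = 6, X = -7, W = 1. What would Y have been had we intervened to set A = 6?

do(A=6) replaces the equation A = -3 if C >= 2 else -4 with the constant A = 6.
C = 6 if E >= 2 else 2  [with E=-1]  = 2
D = -E - C - 2A  [with E=-1, C=2, A=6]  = -13
Y = |D - E|  [with D=-13, E=-1]  = 12

12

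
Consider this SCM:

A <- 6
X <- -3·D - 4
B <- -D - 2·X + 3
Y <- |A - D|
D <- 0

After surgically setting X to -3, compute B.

The intervention breaks the incoming arrows to X: X <- -3·D - 4 no longer applies, and X = -3.
B = -D - 2·X + 3  [with D=0, X=-3]  = 9

9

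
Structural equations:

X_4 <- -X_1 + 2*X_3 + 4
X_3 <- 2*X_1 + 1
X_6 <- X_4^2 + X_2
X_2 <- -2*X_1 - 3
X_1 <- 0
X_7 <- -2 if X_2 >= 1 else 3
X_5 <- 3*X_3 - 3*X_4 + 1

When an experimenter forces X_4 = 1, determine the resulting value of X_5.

Intervening sets X_4 = 1 and removes its equation (X_4 <- -X_1 + 2*X_3 + 4).
X_3 = 2*X_1 + 1  [with X_1=0]  = 1
X_5 = 3*X_3 - 3*X_4 + 1  [with X_3=1, X_4=1]  = 1

1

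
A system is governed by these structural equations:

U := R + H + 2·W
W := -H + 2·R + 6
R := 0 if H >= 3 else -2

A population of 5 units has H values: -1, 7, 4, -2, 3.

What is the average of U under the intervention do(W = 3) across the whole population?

7.4

The intervention sets W=3 in all 5 units regardless of H. Recomputing U per unit gives 3, 13, 10, 2, 9; average 7.4.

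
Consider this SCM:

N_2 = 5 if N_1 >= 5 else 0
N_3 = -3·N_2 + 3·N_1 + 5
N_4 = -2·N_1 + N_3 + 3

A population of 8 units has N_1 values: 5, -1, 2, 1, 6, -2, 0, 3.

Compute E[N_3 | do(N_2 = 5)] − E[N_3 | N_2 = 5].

-11.25

do(N_2=5) breaks N_2's dependence on N_1. With N_2=5 fixed, N_3 across the units is 5, -13, -4, -7, 8, -16, -10, -1, mean -4.75.
Conditioning on N_2=5 selects the 2 unit(s) with N_1 ∈ {5, 6}. Their N_3 values: 5, 8. Mean = 6.5.
Difference = -4.75 − 6.5 = -11.25.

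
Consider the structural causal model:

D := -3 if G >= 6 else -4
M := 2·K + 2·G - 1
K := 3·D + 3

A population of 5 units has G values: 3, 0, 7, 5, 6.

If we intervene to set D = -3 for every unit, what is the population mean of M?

do(D=-3) breaks D's dependence on G. With D=-3 fixed, M across the units is -7, -13, 1, -3, -1, mean -4.6.

-4.6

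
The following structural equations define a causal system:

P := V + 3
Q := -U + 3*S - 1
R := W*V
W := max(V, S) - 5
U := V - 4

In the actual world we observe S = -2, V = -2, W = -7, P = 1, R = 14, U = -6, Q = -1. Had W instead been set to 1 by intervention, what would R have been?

do(W=1) replaces the equation W := max(V, S) - 5 with the constant W = 1.
R = W*V  [with W=1, V=-2]  = -2

-2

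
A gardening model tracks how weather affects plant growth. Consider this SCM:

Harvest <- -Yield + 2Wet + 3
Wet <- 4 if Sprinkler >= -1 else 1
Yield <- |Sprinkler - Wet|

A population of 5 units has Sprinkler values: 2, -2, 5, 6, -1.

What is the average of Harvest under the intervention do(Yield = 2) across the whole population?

do(Yield=2) breaks Yield's dependence on Sprinkler. With Yield=2 fixed, Harvest across the units is 9, 3, 9, 9, 9, mean 7.8.

7.8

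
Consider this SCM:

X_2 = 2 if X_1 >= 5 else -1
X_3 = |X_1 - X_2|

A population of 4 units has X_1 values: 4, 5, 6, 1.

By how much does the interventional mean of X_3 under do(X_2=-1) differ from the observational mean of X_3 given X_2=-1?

Every unit gets X_2=-1 under the intervention. X_3 values become 5, 6, 7, 2; E[X_3|do(X_2=-1)] = 5.
E[X_3|X_2=-1] averages over only the 2 units with X_2=-1 (X_1 = 4, 1): X_3 = 5, 2, mean 3.5.
Difference = 5 − 3.5 = 1.5.

1.5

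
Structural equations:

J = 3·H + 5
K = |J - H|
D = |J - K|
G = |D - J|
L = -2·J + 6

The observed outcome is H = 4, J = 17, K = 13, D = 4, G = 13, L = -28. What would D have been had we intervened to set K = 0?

17

The intervention breaks the incoming arrows to K: K = |J - H| no longer applies, and K = 0.
J = 3·H + 5  [with H=4]  = 17
D = |J - K|  [with J=17, K=0]  = 17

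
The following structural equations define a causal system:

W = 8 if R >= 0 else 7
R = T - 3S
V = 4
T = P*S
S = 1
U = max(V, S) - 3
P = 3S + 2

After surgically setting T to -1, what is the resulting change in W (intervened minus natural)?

The intervention breaks the incoming arrows to T: T = P*S no longer applies, and T = -1.
R = T - 3S  [with T=-1, S=1]  = -4
W = 8 if R >= 0 else 7  [with R=-4]  = 7
Without intervention: P = 3S + 2  [with S=1]  = 5; T = P*S  [with P=5, S=1]  = 5; R = T - 3S  [with T=5, S=1]  = 2; W = 8 if R >= 0 else 7  [with R=2]  = 8.
Change = 7 − 8 = -1.

-1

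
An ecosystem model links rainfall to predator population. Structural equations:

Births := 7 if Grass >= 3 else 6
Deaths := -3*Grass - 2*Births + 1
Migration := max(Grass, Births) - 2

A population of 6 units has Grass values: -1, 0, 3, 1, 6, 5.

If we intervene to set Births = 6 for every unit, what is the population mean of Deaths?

Every unit gets Births=6 under the intervention. Deaths values become -8, -11, -20, -14, -29, -26; E[Deaths|do(Births=6)] = -18.

-18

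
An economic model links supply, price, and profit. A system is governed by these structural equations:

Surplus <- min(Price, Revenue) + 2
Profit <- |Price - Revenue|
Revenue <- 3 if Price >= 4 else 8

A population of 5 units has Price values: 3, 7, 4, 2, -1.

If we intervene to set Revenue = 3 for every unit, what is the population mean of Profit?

Under do(Revenue=3), Revenue's equation is replaced by Revenue=3 for every unit. Per-unit Profit: 0, 4, 1, 1, 4. Mean = 2.

2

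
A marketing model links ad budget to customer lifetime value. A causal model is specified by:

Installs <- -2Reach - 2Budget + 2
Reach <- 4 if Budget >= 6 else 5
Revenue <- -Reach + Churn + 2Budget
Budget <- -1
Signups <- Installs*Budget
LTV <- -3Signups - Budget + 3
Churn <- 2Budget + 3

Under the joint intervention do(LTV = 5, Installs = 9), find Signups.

-9

The joint intervention fixes LTV = 5, Installs = 9, removing each variable's own equation.
Signups = Installs*Budget  [with Installs=9, Budget=-1]  = -9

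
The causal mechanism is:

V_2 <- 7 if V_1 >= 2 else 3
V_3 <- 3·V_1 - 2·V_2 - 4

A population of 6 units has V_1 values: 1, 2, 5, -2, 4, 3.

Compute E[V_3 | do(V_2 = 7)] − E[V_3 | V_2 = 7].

-4

Every unit gets V_2=7 under the intervention. V_3 values become -15, -12, -3, -24, -6, -9; E[V_3|do(V_2=7)] = -11.5.
Conditioning on V_2=7 selects the 4 unit(s) with V_1 ∈ {2, 5, 4, 3}. Their V_3 values: -12, -3, -6, -9. Mean = -7.5.
Difference = -11.5 − (-7.5) = -4.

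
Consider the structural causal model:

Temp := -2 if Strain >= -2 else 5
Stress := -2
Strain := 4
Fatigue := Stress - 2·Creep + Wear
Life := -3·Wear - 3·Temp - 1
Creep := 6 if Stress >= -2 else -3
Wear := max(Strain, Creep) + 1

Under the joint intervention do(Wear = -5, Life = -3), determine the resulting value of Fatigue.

-19

Under do(Wear = -5, Life = -3), each intervened variable's structural equation is replaced by its fixed value.
Creep = 6 if Stress >= -2 else -3  [with Stress=-2]  = 6
Fatigue = Stress - 2·Creep + Wear  [with Stress=-2, Creep=6, Wear=-5]  = -19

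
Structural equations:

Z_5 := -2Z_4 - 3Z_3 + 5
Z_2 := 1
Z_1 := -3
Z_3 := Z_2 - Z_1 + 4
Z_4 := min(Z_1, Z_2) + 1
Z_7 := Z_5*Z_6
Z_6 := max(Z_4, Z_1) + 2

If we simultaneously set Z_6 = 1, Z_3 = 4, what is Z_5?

Under do(Z_6 = 1, Z_3 = 4), each intervened variable's structural equation is replaced by its fixed value.
Z_4 = min(Z_1, Z_2) + 1  [with Z_1=-3, Z_2=1]  = -2
Z_5 = -2Z_4 - 3Z_3 + 5  [with Z_4=-2, Z_3=4]  = -3

-3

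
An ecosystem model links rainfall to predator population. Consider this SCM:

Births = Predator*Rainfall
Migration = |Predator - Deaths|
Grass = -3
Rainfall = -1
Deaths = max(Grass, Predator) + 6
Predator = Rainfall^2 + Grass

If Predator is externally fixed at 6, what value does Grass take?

Under do(Predator=6), the mechanism Predator = Rainfall^2 + Grass is discarded; Predator is fixed at 6.
Since Grass is not a descendant of the intervened variable, it is unaffected.

-3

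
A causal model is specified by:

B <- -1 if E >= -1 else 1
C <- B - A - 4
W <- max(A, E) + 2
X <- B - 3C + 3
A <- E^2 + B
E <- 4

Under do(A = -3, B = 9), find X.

-12

Setting A = -3, B = 9 by intervention discards those variables' equations.
C = B - A - 4  [with B=9, A=-3]  = 8
X = B - 3C + 3  [with B=9, C=8]  = -12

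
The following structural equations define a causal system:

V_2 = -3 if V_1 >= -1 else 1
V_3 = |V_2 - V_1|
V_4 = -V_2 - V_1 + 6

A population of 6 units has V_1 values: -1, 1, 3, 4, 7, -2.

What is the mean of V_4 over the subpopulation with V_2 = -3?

Conditioning on V_2=-3 selects the 5 unit(s) with V_1 ∈ {-1, 1, 3, 4, 7}. Their V_4 values: 10, 8, 6, 5, 2. Mean = 6.2.

6.2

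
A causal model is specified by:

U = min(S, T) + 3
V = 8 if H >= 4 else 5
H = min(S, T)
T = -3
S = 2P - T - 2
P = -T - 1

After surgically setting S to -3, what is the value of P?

2

Under do(S=-3), the mechanism S = 2P - T - 2 is discarded; S is fixed at -3.
Since P is not a descendant of the intervened variable, it is unaffected.
P = -T - 1  [with T=-3]  = 2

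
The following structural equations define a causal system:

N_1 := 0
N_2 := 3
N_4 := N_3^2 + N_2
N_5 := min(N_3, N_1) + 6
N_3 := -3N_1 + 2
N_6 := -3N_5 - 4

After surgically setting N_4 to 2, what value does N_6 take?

Under do(N_4=2), the mechanism N_4 := N_3^2 + N_2 is discarded; N_4 is fixed at 2.
Since N_6 is not a descendant of the intervened variable, it is unaffected.
N_3 = -3N_1 + 2  [with N_1=0]  = 2
N_5 = min(N_3, N_1) + 6  [with N_3=2, N_1=0]  = 6
N_6 = -3N_5 - 4  [with N_5=6]  = -22

-22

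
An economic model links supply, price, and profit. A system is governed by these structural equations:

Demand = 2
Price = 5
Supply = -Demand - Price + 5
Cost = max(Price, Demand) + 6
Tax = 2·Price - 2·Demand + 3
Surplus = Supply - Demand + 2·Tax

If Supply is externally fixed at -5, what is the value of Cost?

11

The intervention breaks the incoming arrows to Supply: Supply = -Demand - Price + 5 no longer applies, and Supply = -5.
Cost is not downstream of the intervention, so its value is determined by the original equations.
Cost = max(Price, Demand) + 6  [with Price=5, Demand=2]  = 11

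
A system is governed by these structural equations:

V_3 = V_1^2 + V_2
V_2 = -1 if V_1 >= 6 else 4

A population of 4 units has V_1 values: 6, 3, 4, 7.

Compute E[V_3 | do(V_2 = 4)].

Under do(V_2=4), V_2's equation is replaced by V_2=4 for every unit. Per-unit V_3: 40, 13, 20, 53. Mean = 31.5.

31.5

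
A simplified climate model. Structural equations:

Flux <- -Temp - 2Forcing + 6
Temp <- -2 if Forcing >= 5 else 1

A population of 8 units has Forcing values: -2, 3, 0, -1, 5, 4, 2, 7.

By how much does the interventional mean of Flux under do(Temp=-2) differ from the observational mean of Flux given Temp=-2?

do(Temp=-2) breaks Temp's dependence on Forcing. With Temp=-2 fixed, Flux across the units is 12, 2, 8, 10, -2, 0, 4, -6, mean 3.5.
Conditioning on Temp=-2 selects the 2 unit(s) with Forcing ∈ {5, 7}. Their Flux values: -2, -6. Mean = -4.
Difference = 3.5 − (-4) = 7.5.

7.5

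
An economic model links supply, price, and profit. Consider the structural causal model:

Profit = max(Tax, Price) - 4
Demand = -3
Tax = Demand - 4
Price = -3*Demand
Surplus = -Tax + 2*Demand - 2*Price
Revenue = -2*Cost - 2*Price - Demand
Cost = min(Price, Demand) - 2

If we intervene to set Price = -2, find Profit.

-6

Under do(Price=-2), the mechanism Price = -3*Demand is discarded; Price is fixed at -2.
Tax = Demand - 4  [with Demand=-3]  = -7
Profit = max(Tax, Price) - 4  [with Tax=-7, Price=-2]  = -6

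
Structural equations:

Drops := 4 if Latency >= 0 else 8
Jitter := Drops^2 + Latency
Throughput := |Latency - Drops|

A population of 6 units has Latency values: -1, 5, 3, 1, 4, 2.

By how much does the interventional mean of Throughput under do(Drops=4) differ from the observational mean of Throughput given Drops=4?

Under do(Drops=4), Drops's equation is replaced by Drops=4 for every unit. Per-unit Throughput: 5, 1, 1, 3, 0, 2. Mean = 2.
Observing Drops=4 restricts to units where Drops's equation naturally yields 4: Latency ∈ {5, 3, 1, 4, 2}. In that subpopulation Throughput = 1, 1, 3, 0, 2, mean 1.4.
Difference = 2 − 1.4 = 0.6.

0.6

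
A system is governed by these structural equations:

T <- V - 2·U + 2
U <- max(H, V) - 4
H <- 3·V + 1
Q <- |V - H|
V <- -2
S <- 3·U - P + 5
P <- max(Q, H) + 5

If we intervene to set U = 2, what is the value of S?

3

Under do(U=2), the mechanism U <- max(H, V) - 4 is discarded; U is fixed at 2.
H = 3·V + 1  [with V=-2]  = -5
Q = |V - H|  [with V=-2, H=-5]  = 3
P = max(Q, H) + 5  [with Q=3, H=-5]  = 8
S = 3·U - P + 5  [with U=2, P=8]  = 3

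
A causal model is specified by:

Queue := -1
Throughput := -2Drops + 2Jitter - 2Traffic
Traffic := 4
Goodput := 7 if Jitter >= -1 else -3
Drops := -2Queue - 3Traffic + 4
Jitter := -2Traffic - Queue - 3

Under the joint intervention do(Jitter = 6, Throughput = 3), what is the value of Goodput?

7

The joint intervention fixes Jitter = 6, Throughput = 3, removing each variable's own equation.
Goodput = 7 if Jitter >= -1 else -3  [with Jitter=6]  = 7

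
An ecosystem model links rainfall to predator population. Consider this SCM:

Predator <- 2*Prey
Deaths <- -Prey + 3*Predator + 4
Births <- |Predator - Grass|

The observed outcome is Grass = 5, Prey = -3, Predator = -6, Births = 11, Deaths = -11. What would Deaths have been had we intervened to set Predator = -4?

-5

do(Predator=-4) replaces the equation Predator <- 2*Prey with the constant Predator = -4.
Deaths = -Prey + 3*Predator + 4  [with Prey=-3, Predator=-4]  = -5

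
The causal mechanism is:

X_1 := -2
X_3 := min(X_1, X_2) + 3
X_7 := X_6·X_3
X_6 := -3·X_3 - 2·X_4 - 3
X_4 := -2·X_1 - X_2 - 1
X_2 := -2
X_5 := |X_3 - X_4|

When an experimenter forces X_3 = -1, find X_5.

do(X_3=-1) replaces the equation X_3 := min(X_1, X_2) + 3 with the constant X_3 = -1.
X_4 = -2·X_1 - X_2 - 1  [with X_1=-2, X_2=-2]  = 5
X_5 = |X_3 - X_4|  [with X_3=-1, X_4=5]  = 6

6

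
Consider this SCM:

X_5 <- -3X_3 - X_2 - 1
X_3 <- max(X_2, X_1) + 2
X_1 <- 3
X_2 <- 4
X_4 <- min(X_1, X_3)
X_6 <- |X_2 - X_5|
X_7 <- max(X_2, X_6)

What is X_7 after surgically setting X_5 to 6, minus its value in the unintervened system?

Under do(X_5=6), the mechanism X_5 <- -3X_3 - X_2 - 1 is discarded; X_5 is fixed at 6.
X_6 = |X_2 - X_5|  [with X_2=4, X_5=6]  = 2
X_7 = max(X_2, X_6)  [with X_2=4, X_6=2]  = 4
Without intervention: X_3 = max(X_2, X_1) + 2  [with X_2=4, X_1=3]  = 6; X_5 = -3X_3 - X_2 - 1  [with X_3=6, X_2=4]  = -23; X_6 = |X_2 - X_5|  [with X_2=4, X_5=-23]  = 27; X_7 = max(X_2, X_6)  [with X_2=4, X_6=27]  = 27.
Change = 4 − 27 = -23.

-23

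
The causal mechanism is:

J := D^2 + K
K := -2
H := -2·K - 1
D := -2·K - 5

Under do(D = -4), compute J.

The intervention breaks the incoming arrows to D: D := -2·K - 5 no longer applies, and D = -4.
J = D^2 + K  [with D=-4, K=-2]  = 14

14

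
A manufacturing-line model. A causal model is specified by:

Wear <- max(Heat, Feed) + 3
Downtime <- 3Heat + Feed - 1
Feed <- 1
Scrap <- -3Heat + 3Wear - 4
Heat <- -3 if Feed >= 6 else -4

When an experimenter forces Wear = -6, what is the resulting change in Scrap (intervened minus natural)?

The intervention breaks the incoming arrows to Wear: Wear <- max(Heat, Feed) + 3 no longer applies, and Wear = -6.
Heat = -3 if Feed >= 6 else -4  [with Feed=1]  = -4
Scrap = -3Heat + 3Wear - 4  [with Heat=-4, Wear=-6]  = -10
Without intervention: Heat = -3 if Feed >= 6 else -4  [with Feed=1]  = -4; Wear = max(Heat, Feed) + 3  [with Heat=-4, Feed=1]  = 4; Scrap = -3Heat + 3Wear - 4  [with Heat=-4, Wear=4]  = 20.
Change = -10 − 20 = -30.

-30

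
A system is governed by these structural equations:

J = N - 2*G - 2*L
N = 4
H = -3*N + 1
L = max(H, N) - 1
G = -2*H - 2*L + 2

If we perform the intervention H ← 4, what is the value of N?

4

Under do(H=4), the mechanism H = -3*N + 1 is discarded; H is fixed at 4.
N is not downstream of the intervention, so its value is determined by the original equations.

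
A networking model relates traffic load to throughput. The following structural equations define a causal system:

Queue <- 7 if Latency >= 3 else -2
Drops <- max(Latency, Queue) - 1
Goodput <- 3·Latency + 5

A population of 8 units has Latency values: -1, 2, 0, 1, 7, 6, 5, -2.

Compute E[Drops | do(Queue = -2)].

Under do(Queue=-2), Queue's equation is replaced by Queue=-2 for every unit. Per-unit Drops: -2, 1, -1, 0, 6, 5, 4, -3. Mean = 1.25.

1.25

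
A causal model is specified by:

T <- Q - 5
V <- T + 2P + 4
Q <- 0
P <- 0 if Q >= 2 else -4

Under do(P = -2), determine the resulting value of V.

-5

The intervention breaks the incoming arrows to P: P <- 0 if Q >= 2 else -4 no longer applies, and P = -2.
T = Q - 5  [with Q=0]  = -5
V = T + 2P + 4  [with T=-5, P=-2]  = -5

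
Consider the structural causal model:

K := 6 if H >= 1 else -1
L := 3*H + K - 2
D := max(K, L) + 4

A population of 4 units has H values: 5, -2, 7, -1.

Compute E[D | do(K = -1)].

11

do(K=-1) breaks K's dependence on H. With K=-1 fixed, D across the units is 16, 3, 22, 3, mean 11.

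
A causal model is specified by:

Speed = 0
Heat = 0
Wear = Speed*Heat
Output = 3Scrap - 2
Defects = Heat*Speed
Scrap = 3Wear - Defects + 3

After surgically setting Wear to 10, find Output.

The intervention breaks the incoming arrows to Wear: Wear = Speed*Heat no longer applies, and Wear = 10.
Defects = Heat*Speed  [with Heat=0, Speed=0]  = 0
Scrap = 3Wear - Defects + 3  [with Wear=10, Defects=0]  = 33
Output = 3Scrap - 2  [with Scrap=33]  = 97

97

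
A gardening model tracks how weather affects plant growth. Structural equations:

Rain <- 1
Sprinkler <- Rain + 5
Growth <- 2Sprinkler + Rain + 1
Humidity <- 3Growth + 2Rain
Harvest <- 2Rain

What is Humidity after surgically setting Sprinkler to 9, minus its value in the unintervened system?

Under do(Sprinkler=9), the mechanism Sprinkler <- Rain + 5 is discarded; Sprinkler is fixed at 9.
Growth = 2Sprinkler + Rain + 1  [with Sprinkler=9, Rain=1]  = 20
Humidity = 3Growth + 2Rain  [with Growth=20, Rain=1]  = 62
Without intervention: Sprinkler = Rain + 5  [with Rain=1]  = 6; Growth = 2Sprinkler + Rain + 1  [with Sprinkler=6, Rain=1]  = 14; Humidity = 3Growth + 2Rain  [with Growth=14, Rain=1]  = 44.
Change = 62 − 44 = 18.

18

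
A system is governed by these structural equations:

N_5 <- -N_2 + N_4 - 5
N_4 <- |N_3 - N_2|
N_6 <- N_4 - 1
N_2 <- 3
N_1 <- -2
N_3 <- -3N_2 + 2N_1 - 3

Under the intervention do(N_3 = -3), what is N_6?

5

The intervention breaks the incoming arrows to N_3: N_3 <- -3N_2 + 2N_1 - 3 no longer applies, and N_3 = -3.
N_4 = |N_3 - N_2|  [with N_3=-3, N_2=3]  = 6
N_6 = N_4 - 1  [with N_4=6]  = 5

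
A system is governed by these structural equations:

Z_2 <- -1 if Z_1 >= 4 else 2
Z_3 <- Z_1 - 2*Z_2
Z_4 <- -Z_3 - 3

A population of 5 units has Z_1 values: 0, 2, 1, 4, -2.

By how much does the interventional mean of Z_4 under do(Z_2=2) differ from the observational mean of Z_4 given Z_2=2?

-0.75

Every unit gets Z_2=2 under the intervention. Z_4 values become 1, -1, 0, -3, 3; E[Z_4|do(Z_2=2)] = 0.
Conditioning on Z_2=2 selects the 4 unit(s) with Z_1 ∈ {0, 2, 1, -2}. Their Z_4 values: 1, -1, 0, 3. Mean = 0.75.
Difference = 0 − 0.75 = -0.75.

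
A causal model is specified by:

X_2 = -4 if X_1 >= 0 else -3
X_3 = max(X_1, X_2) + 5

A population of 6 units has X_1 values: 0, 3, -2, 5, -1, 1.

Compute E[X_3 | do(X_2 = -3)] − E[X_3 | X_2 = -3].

do(X_2=-3) breaks X_2's dependence on X_1. With X_2=-3 fixed, X_3 across the units is 5, 8, 3, 10, 4, 6, mean 6.
Observing X_2=-3 restricts to units where X_2's equation naturally yields -3: X_1 ∈ {-2, -1}. In that subpopulation X_3 = 3, 4, mean 3.5.
Difference = 6 − 3.5 = 2.5.

2.5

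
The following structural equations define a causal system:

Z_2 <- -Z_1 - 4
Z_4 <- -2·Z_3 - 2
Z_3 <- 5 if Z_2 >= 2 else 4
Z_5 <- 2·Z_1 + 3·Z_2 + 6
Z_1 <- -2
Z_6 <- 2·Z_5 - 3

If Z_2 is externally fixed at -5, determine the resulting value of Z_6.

Under do(Z_2=-5), the mechanism Z_2 <- -Z_1 - 4 is discarded; Z_2 is fixed at -5.
Z_5 = 2·Z_1 + 3·Z_2 + 6  [with Z_1=-2, Z_2=-5]  = -13
Z_6 = 2·Z_5 - 3  [with Z_5=-13]  = -29

-29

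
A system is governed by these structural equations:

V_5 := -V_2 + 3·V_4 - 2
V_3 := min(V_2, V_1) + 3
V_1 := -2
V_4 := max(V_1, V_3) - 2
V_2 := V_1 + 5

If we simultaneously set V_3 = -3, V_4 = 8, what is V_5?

19

Setting V_3 = -3, V_4 = 8 by intervention discards those variables' equations.
V_2 = V_1 + 5  [with V_1=-2]  = 3
V_5 = -V_2 + 3·V_4 - 2  [with V_2=3, V_4=8]  = 19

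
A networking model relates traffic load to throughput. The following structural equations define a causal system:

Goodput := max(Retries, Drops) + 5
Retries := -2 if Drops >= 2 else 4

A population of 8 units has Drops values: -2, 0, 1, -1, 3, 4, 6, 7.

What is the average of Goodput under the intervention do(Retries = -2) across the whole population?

7.25

The intervention sets Retries=-2 in all 8 units regardless of Drops. Recomputing Goodput per unit gives 3, 5, 6, 4, 8, 9, 11, 12; average 7.25.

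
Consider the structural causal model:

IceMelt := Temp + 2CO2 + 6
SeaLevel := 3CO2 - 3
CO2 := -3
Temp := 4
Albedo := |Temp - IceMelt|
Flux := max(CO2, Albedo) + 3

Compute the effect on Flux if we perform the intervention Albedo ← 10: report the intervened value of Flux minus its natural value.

10

Under do(Albedo=10), the mechanism Albedo := |Temp - IceMelt| is discarded; Albedo is fixed at 10.
Flux = max(CO2, Albedo) + 3  [with CO2=-3, Albedo=10]  = 13
Without intervention: IceMelt = Temp + 2CO2 + 6  [with Temp=4, CO2=-3]  = 4; Albedo = |Temp - IceMelt|  [with Temp=4, IceMelt=4]  = 0; Flux = max(CO2, Albedo) + 3  [with CO2=-3, Albedo=0]  = 3.
Change = 13 − 3 = 10.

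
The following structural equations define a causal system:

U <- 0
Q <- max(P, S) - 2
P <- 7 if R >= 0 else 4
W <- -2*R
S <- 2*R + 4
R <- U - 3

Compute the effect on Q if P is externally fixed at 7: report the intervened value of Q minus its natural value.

The intervention breaks the incoming arrows to P: P <- 7 if R >= 0 else 4 no longer applies, and P = 7.
R = U - 3  [with U=0]  = -3
S = 2*R + 4  [with R=-3]  = -2
Q = max(P, S) - 2  [with P=7, S=-2]  = 5
Without intervention: R = U - 3  [with U=0]  = -3; S = 2*R + 4  [with R=-3]  = -2; P = 7 if R >= 0 else 4  [with R=-3]  = 4; Q = max(P, S) - 2  [with P=4, S=-2]  = 2.
Change = 5 − 2 = 3.

3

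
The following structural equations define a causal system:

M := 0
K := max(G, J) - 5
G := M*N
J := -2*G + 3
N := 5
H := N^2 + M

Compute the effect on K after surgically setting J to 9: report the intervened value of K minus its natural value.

Under do(J=9), the mechanism J := -2*G + 3 is discarded; J is fixed at 9.
G = M*N  [with M=0, N=5]  = 0
K = max(G, J) - 5  [with G=0, J=9]  = 4
Without intervention: G = M*N  [with M=0, N=5]  = 0; J = -2*G + 3  [with G=0]  = 3; K = max(G, J) - 5  [with G=0, J=3]  = -2.
Change = 4 − (-2) = 6.

6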